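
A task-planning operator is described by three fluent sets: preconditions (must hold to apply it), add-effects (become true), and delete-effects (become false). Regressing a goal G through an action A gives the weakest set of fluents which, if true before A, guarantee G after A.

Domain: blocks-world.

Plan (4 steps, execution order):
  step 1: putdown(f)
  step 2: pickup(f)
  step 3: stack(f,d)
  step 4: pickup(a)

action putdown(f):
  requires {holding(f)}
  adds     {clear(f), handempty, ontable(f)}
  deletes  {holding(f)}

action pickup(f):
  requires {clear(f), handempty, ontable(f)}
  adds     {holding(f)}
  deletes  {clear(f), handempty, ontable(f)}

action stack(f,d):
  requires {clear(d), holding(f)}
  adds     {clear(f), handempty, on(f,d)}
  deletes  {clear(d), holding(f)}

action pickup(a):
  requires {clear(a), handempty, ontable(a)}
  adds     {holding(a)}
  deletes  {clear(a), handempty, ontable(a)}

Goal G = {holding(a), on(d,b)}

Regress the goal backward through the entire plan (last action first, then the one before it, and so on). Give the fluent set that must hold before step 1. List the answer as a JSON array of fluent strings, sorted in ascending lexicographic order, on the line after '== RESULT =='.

Regress step by step:
  through step 4 (pickup(a)): drop {holding(a)}, keep {on(d,b)}, require {clear(a), handempty, ontable(a)}
    → {clear(a), handempty, on(d,b), ontable(a)}
  through step 3 (stack(f,d)): drop {handempty}, keep {clear(a), on(d,b), ontable(a)}, require {clear(d), holding(f)}
    → {clear(a), clear(d), holding(f), on(d,b), ontable(a)}
  through step 2 (pickup(f)): drop {holding(f)}, keep {clear(a), clear(d), on(d,b), ontable(a)}, require {clear(f), handempty, ontable(f)}
    → {clear(a), clear(d), clear(f), handempty, on(d,b), ontable(a), ontable(f)}
  through step 1 (putdown(f)): drop {clear(f), handempty, ontable(f)}, keep {clear(a), clear(d), on(d,b), ontable(a)}, require {holding(f)}
    → {clear(a), clear(d), holding(f), on(d,b), ontable(a)}

== RESULT ==
["clear(a)", "clear(d)", "holding(f)", "on(d,b)", "ontable(a)"]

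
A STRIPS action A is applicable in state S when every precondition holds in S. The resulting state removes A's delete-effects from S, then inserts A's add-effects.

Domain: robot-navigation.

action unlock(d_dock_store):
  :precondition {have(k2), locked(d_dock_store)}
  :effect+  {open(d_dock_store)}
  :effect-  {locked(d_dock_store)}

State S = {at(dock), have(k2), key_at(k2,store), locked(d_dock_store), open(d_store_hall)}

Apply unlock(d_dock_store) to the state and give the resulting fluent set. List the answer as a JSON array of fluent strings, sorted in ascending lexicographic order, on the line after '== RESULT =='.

Progress:
  pre ⊆ S: {have(k2), locked(d_dock_store)} ⊆ S  — applicable
  S \ del = {at(dock), have(k2), key_at(k2,store), open(d_store_hall)}
  ∪ add   = {at(dock), have(k2), key_at(k2,store), open(d_dock_store), open(d_store_hall)}

== RESULT ==
["at(dock)", "have(k2)", "key_at(k2,store)", "open(d_dock_store)", "open(d_store_hall)"]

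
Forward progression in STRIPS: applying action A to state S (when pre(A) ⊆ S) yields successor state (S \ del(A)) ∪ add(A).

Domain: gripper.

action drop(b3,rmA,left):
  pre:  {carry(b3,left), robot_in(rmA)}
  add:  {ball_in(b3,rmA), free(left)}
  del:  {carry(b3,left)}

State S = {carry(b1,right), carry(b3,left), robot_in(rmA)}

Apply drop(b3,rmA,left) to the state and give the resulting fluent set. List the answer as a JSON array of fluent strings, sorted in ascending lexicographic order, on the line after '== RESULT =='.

Progress:
  pre ⊆ S: {carry(b3,left), robot_in(rmA)} ⊆ S  — applicable
  S \ del = {carry(b1,right), robot_in(rmA)}
  ∪ add   = {ball_in(b3,rmA), carry(b1,right), free(left), robot_in(rmA)}

== RESULT ==
["ball_in(b3,rmA)", "carry(b1,right)", "free(left)", "robot_in(rmA)"]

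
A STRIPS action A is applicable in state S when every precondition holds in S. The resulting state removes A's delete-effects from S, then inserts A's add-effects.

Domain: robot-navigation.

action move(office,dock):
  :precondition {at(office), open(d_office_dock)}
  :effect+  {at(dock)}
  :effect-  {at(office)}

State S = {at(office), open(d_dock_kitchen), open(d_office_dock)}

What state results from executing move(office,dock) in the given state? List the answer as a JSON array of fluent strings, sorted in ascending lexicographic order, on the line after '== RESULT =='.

Progress:
  pre ⊆ S: {at(office), open(d_office_dock)} ⊆ S  — applicable
  S \ del = {open(d_dock_kitchen), open(d_office_dock)}
  ∪ add   = {at(dock), open(d_dock_kitchen), open(d_office_dock)}

== RESULT ==
["at(dock)", "open(d_dock_kitchen)", "open(d_office_dock)"]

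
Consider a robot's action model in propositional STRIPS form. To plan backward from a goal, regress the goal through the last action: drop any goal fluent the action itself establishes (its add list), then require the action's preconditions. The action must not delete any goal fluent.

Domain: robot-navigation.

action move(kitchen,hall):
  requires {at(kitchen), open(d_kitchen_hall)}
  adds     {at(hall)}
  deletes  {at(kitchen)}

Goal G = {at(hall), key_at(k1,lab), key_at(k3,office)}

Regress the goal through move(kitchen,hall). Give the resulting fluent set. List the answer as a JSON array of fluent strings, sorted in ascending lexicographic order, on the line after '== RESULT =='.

Regress:
  G ∩ del = {}  (empty — regression defined)
  G \ add = {at(hall), key_at(k1,lab), key_at(k3,office)} \ {at(hall)} = {key_at(k1,lab), key_at(k3,office)}
  ∪ pre   = {key_at(k1,lab), key_at(k3,office)} ∪ {at(kitchen), open(d_kitchen_hall)}
          = {at(kitchen), key_at(k1,lab), key_at(k3,office), open(d_kitchen_hall)}

== RESULT ==
["at(kitchen)", "key_at(k1,lab)", "key_at(k3,office)", "open(d_kitchen_hall)"]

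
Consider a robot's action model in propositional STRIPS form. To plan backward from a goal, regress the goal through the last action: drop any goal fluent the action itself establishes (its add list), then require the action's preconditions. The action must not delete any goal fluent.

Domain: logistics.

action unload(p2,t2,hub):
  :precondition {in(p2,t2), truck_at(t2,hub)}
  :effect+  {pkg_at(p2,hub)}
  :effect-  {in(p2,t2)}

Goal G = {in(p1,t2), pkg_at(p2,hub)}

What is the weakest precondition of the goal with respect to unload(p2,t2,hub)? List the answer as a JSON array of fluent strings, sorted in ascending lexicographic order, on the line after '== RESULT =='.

Regress:
  G ∩ del = {}  (empty — regression defined)
  G \ add = {in(p1,t2), pkg_at(p2,hub)} \ {pkg_at(p2,hub)} = {in(p1,t2)}
  ∪ pre   = {in(p1,t2)} ∪ {in(p2,t2), truck_at(t2,hub)}
          = {in(p1,t2), in(p2,t2), truck_at(t2,hub)}

== RESULT ==
["in(p1,t2)", "in(p2,t2)", "truck_at(t2,hub)"]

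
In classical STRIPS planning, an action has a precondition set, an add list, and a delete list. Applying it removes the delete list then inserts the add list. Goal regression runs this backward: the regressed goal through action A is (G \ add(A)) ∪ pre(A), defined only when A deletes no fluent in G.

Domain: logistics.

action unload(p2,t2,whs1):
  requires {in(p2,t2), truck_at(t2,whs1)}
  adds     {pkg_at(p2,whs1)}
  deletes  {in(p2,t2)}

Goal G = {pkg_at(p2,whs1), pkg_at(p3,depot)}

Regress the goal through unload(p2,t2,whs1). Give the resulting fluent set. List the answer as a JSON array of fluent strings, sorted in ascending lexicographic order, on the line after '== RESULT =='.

Regress:
  G ∩ del = {}  (empty — regression defined)
  G \ add = {pkg_at(p2,whs1), pkg_at(p3,depot)} \ {pkg_at(p2,whs1)} = {pkg_at(p3,depot)}
  ∪ pre   = {pkg_at(p3,depot)} ∪ {in(p2,t2), truck_at(t2,whs1)}
          = {in(p2,t2), pkg_at(p3,depot), truck_at(t2,whs1)}

== RESULT ==
["in(p2,t2)", "pkg_at(p3,depot)", "truck_at(t2,whs1)"]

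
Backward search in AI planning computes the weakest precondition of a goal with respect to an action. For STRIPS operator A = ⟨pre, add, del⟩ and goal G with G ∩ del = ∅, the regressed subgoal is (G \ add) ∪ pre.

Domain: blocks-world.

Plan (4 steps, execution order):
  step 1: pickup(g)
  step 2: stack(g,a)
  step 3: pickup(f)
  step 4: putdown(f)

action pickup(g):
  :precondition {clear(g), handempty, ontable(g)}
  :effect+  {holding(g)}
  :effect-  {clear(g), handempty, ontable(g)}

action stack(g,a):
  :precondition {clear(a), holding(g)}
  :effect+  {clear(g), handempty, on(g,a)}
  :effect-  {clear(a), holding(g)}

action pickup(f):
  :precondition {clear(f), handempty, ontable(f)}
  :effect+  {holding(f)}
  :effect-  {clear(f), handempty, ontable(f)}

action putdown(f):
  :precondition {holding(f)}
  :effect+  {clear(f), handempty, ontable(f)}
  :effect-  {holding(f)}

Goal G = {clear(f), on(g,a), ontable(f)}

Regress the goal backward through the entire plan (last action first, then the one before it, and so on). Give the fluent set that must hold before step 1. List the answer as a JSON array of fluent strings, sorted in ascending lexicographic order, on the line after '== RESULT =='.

Regress step by step:
  through step 4 (putdown(f)): drop {clear(f), ontable(f)}, keep {on(g,a)}, require {holding(f)}
    → {holding(f), on(g,a)}
  through step 3 (pickup(f)): drop {holding(f)}, keep {on(g,a)}, require {clear(f), handempty, ontable(f)}
    → {clear(f), handempty, on(g,a), ontable(f)}
  through step 2 (stack(g,a)): drop {handempty, on(g,a)}, keep {clear(f), ontable(f)}, require {clear(a), holding(g)}
    → {clear(a), clear(f), holding(g), ontable(f)}
  through step 1 (pickup(g)): drop {holding(g)}, keep {clear(a), clear(f), ontable(f)}, require {clear(g), handempty, ontable(g)}
    → {clear(a), clear(f), clear(g), handempty, ontable(f), ontable(g)}

== RESULT ==
["clear(a)", "clear(f)", "clear(g)", "handempty", "ontable(f)", "ontable(g)"]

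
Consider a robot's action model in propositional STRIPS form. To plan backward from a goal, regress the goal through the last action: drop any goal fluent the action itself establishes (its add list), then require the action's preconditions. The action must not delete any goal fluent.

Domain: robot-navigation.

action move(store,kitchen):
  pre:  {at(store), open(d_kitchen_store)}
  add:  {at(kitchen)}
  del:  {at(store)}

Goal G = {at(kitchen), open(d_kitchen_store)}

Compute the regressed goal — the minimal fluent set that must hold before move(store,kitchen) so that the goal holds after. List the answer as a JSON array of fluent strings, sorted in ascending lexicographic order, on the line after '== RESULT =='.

Compute (G \ add) ∪ pre:
  G ∩ del = {}  (empty — regression defined)
  G \ add = {at(kitchen), open(d_kitchen_store)} \ {at(kitchen)} = {open(d_kitchen_store)}
  ∪ pre   = {open(d_kitchen_store)} ∪ {at(store), open(d_kitchen_store)}
          = {at(store), open(d_kitchen_store)}

== RESULT ==
["at(store)", "open(d_kitchen_store)"]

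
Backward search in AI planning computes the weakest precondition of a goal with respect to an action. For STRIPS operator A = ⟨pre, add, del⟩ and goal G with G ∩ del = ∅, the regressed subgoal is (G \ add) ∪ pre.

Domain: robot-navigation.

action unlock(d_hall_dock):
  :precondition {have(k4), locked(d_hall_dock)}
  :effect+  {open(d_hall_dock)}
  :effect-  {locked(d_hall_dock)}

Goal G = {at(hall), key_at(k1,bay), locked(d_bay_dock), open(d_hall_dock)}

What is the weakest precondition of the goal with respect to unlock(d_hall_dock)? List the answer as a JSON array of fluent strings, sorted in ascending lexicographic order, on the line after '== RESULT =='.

Compute (G \ add) ∪ pre:
  G ∩ del = {}  (empty — regression defined)
  G \ add = {at(hall), key_at(k1,bay), locked(d_bay_dock), open(d_hall_dock)} \ {open(d_hall_dock)} = {at(hall), key_at(k1,bay), locked(d_bay_dock)}
  ∪ pre   = {at(hall), key_at(k1,bay), locked(d_bay_dock)} ∪ {have(k4), locked(d_hall_dock)}
          = {at(hall), have(k4), key_at(k1,bay), locked(d_bay_dock), locked(d_hall_dock)}

== RESULT ==
["at(hall)", "have(k4)", "key_at(k1,bay)", "locked(d_bay_dock)", "locked(d_hall_dock)"]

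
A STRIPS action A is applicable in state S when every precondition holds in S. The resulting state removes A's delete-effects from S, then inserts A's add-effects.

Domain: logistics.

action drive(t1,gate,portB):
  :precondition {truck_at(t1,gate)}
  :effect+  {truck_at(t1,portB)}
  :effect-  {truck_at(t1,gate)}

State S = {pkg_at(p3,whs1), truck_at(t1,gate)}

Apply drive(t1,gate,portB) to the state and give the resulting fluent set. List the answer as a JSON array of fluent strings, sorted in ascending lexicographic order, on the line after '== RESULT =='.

Progress:
  pre ⊆ S: {truck_at(t1,gate)} ⊆ S  — applicable
  S \ del = {pkg_at(p3,whs1)}
  ∪ add   = {pkg_at(p3,whs1), truck_at(t1,portB)}

== RESULT ==
["pkg_at(p3,whs1)", "truck_at(t1,portB)"]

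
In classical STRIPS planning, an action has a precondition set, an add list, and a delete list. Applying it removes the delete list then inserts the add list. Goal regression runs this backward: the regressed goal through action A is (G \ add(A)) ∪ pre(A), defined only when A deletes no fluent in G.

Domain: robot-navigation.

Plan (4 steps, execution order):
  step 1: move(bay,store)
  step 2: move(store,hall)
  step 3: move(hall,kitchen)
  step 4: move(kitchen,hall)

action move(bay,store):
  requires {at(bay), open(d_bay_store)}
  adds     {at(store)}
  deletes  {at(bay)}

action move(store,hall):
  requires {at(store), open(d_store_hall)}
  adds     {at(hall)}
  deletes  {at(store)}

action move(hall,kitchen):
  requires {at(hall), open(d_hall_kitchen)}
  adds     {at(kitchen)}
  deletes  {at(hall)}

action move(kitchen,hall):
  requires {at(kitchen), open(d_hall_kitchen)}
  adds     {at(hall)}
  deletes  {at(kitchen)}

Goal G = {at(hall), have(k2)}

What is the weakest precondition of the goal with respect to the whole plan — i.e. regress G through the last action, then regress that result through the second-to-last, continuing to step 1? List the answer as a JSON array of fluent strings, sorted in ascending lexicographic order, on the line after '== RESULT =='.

Work backward from the goal:
  through step 4 (move(kitchen,hall)): drop {at(hall)}, keep {have(k2)}, require {at(kitchen), open(d_hall_kitchen)}
    → {at(kitchen), have(k2), open(d_hall_kitchen)}
  through step 3 (move(hall,kitchen)): drop {at(kitchen)}, keep {have(k2), open(d_hall_kitchen)}, require {at(hall), open(d_hall_kitchen)}
    → {at(hall), have(k2), open(d_hall_kitchen)}
  through step 2 (move(store,hall)): drop {at(hall)}, keep {have(k2), open(d_hall_kitchen)}, require {at(store), open(d_store_hall)}
    → {at(store), have(k2), open(d_hall_kitchen), open(d_store_hall)}
  through step 1 (move(bay,store)): drop {at(store)}, keep {have(k2), open(d_hall_kitchen), open(d_store_hall)}, require {at(bay), open(d_bay_store)}
    → {at(bay), have(k2), open(d_bay_store), open(d_hall_kitchen), open(d_store_hall)}

== RESULT ==
["at(bay)", "have(k2)", "open(d_bay_store)", "open(d_hall_kitchen)", "open(d_store_hall)"]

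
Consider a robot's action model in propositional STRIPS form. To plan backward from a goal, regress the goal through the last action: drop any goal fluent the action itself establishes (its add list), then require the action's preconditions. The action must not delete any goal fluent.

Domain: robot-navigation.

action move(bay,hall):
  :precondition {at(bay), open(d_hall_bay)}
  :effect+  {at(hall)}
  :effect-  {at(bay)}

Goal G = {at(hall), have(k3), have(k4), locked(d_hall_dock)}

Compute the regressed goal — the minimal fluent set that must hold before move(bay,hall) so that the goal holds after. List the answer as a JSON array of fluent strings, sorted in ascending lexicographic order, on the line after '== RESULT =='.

Compute (G \ add) ∪ pre:
  G ∩ del = {}  (empty — regression defined)
  G \ add = {at(hall), have(k3), have(k4), locked(d_hall_dock)} \ {at(hall)} = {have(k3), have(k4), locked(d_hall_dock)}
  ∪ pre   = {have(k3), have(k4), locked(d_hall_dock)} ∪ {at(bay), open(d_hall_bay)}
          = {at(bay), have(k3), have(k4), locked(d_hall_dock), open(d_hall_bay)}

== RESULT ==
["at(bay)", "have(k3)", "have(k4)", "locked(d_hall_dock)", "open(d_hall_bay)"]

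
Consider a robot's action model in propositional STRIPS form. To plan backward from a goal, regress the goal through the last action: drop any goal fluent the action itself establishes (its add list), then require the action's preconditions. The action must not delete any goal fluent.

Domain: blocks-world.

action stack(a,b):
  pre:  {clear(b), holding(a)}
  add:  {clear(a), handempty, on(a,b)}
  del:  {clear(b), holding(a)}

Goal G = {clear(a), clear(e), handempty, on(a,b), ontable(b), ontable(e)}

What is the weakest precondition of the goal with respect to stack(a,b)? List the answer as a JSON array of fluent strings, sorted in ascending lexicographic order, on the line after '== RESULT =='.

Regress:
  G ∩ del = {}  (empty — regression defined)
  G \ add = {clear(a), clear(e), handempty, on(a,b), ontable(b), ontable(e)} \ {clear(a), handempty, on(a,b)} = {clear(e), ontable(b), ontable(e)}
  ∪ pre   = {clear(e), ontable(b), ontable(e)} ∪ {clear(b), holding(a)}
          = {clear(b), clear(e), holding(a), ontable(b), ontable(e)}

== RESULT ==
["clear(b)", "clear(e)", "holding(a)", "ontable(b)", "ontable(e)"]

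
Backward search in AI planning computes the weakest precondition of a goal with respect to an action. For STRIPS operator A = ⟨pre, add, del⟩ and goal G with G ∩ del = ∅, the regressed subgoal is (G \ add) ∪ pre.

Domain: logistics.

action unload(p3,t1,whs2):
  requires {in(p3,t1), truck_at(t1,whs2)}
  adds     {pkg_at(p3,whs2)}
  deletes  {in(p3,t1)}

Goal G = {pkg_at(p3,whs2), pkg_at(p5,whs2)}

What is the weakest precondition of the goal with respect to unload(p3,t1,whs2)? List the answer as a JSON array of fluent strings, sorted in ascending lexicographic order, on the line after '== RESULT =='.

Regress:
  G ∩ del = {}  (empty — regression defined)
  G \ add = {pkg_at(p3,whs2), pkg_at(p5,whs2)} \ {pkg_at(p3,whs2)} = {pkg_at(p5,whs2)}
  ∪ pre   = {pkg_at(p5,whs2)} ∪ {in(p3,t1), truck_at(t1,whs2)}
          = {in(p3,t1), pkg_at(p5,whs2), truck_at(t1,whs2)}

== RESULT ==
["in(p3,t1)", "pkg_at(p5,whs2)", "truck_at(t1,whs2)"]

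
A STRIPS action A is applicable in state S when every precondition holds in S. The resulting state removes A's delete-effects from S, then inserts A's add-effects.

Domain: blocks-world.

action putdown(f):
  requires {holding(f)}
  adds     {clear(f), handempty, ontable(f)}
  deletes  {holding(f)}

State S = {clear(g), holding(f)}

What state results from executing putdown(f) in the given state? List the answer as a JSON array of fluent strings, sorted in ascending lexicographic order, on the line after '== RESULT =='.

Progress:
  pre ⊆ S: {holding(f)} ⊆ S  — applicable
  S \ del = {clear(g)}
  ∪ add   = {clear(f), clear(g), handempty, ontable(f)}

== RESULT ==
["clear(f)", "clear(g)", "handempty", "ontable(f)"]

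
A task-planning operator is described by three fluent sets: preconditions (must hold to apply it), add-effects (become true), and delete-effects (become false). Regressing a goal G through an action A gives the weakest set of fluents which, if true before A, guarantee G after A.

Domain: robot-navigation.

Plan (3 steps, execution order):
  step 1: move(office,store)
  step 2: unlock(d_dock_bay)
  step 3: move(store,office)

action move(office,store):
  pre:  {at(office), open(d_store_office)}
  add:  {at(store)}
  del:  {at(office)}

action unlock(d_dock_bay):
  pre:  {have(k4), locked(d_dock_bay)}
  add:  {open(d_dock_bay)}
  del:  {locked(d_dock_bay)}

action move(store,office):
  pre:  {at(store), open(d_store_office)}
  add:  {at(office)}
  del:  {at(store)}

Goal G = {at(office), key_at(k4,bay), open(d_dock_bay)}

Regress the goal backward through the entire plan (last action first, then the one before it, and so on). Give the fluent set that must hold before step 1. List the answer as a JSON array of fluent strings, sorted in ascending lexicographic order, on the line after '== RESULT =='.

Regress step by step:
  through step 3 (move(store,office)): drop {at(office)}, keep {key_at(k4,bay), open(d_dock_bay)}, require {at(store), open(d_store_office)}
    → {at(store), key_at(k4,bay), open(d_dock_bay), open(d_store_office)}
  through step 2 (unlock(d_dock_bay)): drop {open(d_dock_bay)}, keep {at(store), key_at(k4,bay), open(d_store_office)}, require {have(k4), locked(d_dock_bay)}
    → {at(store), have(k4), key_at(k4,bay), locked(d_dock_bay), open(d_store_office)}
  through step 1 (move(office,store)): drop {at(store)}, keep {have(k4), key_at(k4,bay), locked(d_dock_bay), open(d_store_office)}, require {at(office), open(d_store_office)}
    → {at(office), have(k4), key_at(k4,bay), locked(d_dock_bay), open(d_store_office)}

== RESULT ==
["at(office)", "have(k4)", "key_at(k4,bay)", "locked(d_dock_bay)", "open(d_store_office)"]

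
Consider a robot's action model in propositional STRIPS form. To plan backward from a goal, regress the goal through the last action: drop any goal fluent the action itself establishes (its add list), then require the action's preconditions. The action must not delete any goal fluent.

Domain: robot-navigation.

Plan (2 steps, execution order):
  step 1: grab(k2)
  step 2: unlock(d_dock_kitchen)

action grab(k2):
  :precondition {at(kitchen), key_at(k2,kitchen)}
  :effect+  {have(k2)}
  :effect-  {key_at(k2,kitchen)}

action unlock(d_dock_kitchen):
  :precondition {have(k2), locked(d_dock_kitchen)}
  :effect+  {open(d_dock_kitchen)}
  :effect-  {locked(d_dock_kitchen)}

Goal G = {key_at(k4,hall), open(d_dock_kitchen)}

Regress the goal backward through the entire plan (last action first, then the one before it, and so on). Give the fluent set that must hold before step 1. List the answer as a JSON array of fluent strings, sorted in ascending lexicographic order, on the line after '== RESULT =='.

Regress step by step:
  through step 2 (unlock(d_dock_kitchen)): drop {open(d_dock_kitchen)}, keep {key_at(k4,hall)}, require {have(k2), locked(d_dock_kitchen)}
    → {have(k2), key_at(k4,hall), locked(d_dock_kitchen)}
  through step 1 (grab(k2)): drop {have(k2)}, keep {key_at(k4,hall), locked(d_dock_kitchen)}, require {at(kitchen), key_at(k2,kitchen)}
    → {at(kitchen), key_at(k2,kitchen), key_at(k4,hall), locked(d_dock_kitchen)}

== RESULT ==
["at(kitchen)", "key_at(k2,kitchen)", "key_at(k4,hall)", "locked(d_dock_kitchen)"]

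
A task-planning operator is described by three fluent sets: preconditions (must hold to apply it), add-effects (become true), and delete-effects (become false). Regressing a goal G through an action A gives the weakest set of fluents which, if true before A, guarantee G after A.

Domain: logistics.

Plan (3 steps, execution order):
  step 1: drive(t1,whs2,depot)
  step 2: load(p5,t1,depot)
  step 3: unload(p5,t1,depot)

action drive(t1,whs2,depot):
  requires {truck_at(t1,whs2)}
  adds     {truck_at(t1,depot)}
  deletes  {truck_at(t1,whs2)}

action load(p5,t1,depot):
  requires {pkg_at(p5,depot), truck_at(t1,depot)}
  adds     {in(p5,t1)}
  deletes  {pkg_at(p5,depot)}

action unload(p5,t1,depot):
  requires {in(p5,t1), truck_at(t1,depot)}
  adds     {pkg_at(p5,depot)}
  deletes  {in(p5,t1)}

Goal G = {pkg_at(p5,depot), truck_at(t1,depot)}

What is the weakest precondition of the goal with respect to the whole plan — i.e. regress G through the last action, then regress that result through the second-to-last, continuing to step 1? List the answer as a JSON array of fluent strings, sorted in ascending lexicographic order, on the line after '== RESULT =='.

Work backward from the goal:
  through step 3 (unload(p5,t1,depot)): drop {pkg_at(p5,depot)}, keep {truck_at(t1,depot)}, require {in(p5,t1), truck_at(t1,depot)}
    → {in(p5,t1), truck_at(t1,depot)}
  through step 2 (load(p5,t1,depot)): drop {in(p5,t1)}, keep {truck_at(t1,depot)}, require {pkg_at(p5,depot), truck_at(t1,depot)}
    → {pkg_at(p5,depot), truck_at(t1,depot)}
  through step 1 (drive(t1,whs2,depot)): drop {truck_at(t1,depot)}, keep {pkg_at(p5,depot)}, require {truck_at(t1,whs2)}
    → {pkg_at(p5,depot), truck_at(t1,whs2)}

== RESULT ==
["pkg_at(p5,depot)", "truck_at(t1,whs2)"]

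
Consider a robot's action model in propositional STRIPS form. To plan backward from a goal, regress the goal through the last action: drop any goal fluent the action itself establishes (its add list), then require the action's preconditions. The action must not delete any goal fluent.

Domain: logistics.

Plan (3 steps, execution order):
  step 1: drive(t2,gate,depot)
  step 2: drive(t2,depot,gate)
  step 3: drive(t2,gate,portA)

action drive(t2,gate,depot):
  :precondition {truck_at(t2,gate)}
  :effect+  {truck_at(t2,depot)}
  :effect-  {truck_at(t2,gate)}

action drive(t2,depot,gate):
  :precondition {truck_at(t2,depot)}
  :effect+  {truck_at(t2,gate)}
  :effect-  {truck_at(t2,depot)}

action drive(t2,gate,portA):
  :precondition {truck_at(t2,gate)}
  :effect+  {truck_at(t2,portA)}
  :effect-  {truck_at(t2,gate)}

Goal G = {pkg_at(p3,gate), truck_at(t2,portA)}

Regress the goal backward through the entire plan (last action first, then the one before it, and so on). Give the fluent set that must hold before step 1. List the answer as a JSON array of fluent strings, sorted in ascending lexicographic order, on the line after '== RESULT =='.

Work backward from the goal:
  through step 3 (drive(t2,gate,portA)): drop {truck_at(t2,portA)}, keep {pkg_at(p3,gate)}, require {truck_at(t2,gate)}
    → {pkg_at(p3,gate), truck_at(t2,gate)}
  through step 2 (drive(t2,depot,gate)): drop {truck_at(t2,gate)}, keep {pkg_at(p3,gate)}, require {truck_at(t2,depot)}
    → {pkg_at(p3,gate), truck_at(t2,depot)}
  through step 1 (drive(t2,gate,depot)): drop {truck_at(t2,depot)}, keep {pkg_at(p3,gate)}, require {truck_at(t2,gate)}
    → {pkg_at(p3,gate), truck_at(t2,gate)}

== RESULT ==
["pkg_at(p3,gate)", "truck_at(t2,gate)"]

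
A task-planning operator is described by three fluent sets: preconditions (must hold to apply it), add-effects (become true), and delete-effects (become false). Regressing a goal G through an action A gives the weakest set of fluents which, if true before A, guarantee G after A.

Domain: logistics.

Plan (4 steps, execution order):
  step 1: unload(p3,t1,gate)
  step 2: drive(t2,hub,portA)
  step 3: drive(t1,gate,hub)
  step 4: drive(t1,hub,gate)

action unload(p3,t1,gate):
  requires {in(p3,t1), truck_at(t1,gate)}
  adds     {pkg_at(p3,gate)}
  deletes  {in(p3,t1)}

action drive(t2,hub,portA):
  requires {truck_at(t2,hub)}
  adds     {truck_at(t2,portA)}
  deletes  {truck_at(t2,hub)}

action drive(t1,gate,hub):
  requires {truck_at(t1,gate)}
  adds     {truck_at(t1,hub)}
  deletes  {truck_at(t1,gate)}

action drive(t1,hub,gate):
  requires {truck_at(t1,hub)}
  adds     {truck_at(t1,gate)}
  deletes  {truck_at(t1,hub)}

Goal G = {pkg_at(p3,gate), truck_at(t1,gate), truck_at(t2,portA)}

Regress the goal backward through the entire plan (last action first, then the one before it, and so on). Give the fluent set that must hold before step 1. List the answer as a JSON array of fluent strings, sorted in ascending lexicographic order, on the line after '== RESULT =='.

Work backward from the goal:
  through step 4 (drive(t1,hub,gate)): drop {truck_at(t1,gate)}, keep {pkg_at(p3,gate), truck_at(t2,portA)}, require {truck_at(t1,hub)}
    → {pkg_at(p3,gate), truck_at(t1,hub), truck_at(t2,portA)}
  through step 3 (drive(t1,gate,hub)): drop {truck_at(t1,hub)}, keep {pkg_at(p3,gate), truck_at(t2,portA)}, require {truck_at(t1,gate)}
    → {pkg_at(p3,gate), truck_at(t1,gate), truck_at(t2,portA)}
  through step 2 (drive(t2,hub,portA)): drop {truck_at(t2,portA)}, keep {pkg_at(p3,gate), truck_at(t1,gate)}, require {truck_at(t2,hub)}
    → {pkg_at(p3,gate), truck_at(t1,gate), truck_at(t2,hub)}
  through step 1 (unload(p3,t1,gate)): drop {pkg_at(p3,gate)}, keep {truck_at(t1,gate), truck_at(t2,hub)}, require {in(p3,t1), truck_at(t1,gate)}
    → {in(p3,t1), truck_at(t1,gate), truck_at(t2,hub)}

== RESULT ==
["in(p3,t1)", "truck_at(t1,gate)", "truck_at(t2,hub)"]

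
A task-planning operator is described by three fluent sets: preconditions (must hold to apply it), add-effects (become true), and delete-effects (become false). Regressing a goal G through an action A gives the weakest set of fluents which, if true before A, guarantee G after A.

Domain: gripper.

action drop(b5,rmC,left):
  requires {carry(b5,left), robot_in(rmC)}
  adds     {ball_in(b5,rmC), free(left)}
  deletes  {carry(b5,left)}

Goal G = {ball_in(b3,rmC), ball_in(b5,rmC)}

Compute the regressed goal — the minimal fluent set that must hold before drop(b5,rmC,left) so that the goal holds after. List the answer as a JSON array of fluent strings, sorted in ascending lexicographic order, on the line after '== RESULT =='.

Compute (G \ add) ∪ pre:
  G ∩ del = {}  (empty — regression defined)
  G \ add = {ball_in(b3,rmC), ball_in(b5,rmC)} \ {ball_in(b5,rmC), free(left)} = {ball_in(b3,rmC)}
  ∪ pre   = {ball_in(b3,rmC)} ∪ {carry(b5,left), robot_in(rmC)}
          = {ball_in(b3,rmC), carry(b5,left), robot_in(rmC)}

== RESULT ==
["ball_in(b3,rmC)", "carry(b5,left)", "robot_in(rmC)"]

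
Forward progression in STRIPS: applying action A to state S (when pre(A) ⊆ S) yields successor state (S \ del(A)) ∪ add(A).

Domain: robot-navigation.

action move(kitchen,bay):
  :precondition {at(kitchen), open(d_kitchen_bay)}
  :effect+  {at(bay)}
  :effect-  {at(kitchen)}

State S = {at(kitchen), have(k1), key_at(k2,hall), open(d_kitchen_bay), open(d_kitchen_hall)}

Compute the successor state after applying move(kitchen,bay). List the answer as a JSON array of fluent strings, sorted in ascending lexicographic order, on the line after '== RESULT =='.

Progress:
  pre ⊆ S: {at(kitchen), open(d_kitchen_bay)} ⊆ S  — applicable
  S \ del = {have(k1), key_at(k2,hall), open(d_kitchen_bay), open(d_kitchen_hall)}
  ∪ add   = {at(bay), have(k1), key_at(k2,hall), open(d_kitchen_bay), open(d_kitchen_hall)}

== RESULT ==
["at(bay)", "have(k1)", "key_at(k2,hall)", "open(d_kitchen_bay)", "open(d_kitchen_hall)"]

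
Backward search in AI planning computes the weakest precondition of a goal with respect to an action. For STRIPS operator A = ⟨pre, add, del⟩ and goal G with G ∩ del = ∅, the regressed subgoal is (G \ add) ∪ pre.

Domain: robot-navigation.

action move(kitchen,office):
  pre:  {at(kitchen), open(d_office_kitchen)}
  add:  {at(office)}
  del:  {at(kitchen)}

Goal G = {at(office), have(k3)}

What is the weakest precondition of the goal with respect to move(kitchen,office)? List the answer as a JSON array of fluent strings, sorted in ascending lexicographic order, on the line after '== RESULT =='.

Compute (G \ add) ∪ pre:
  G ∩ del = {}  (empty — regression defined)
  G \ add = {at(office), have(k3)} \ {at(office)} = {have(k3)}
  ∪ pre   = {have(k3)} ∪ {at(kitchen), open(d_office_kitchen)}
          = {at(kitchen), have(k3), open(d_office_kitchen)}

== RESULT ==
["at(kitchen)", "have(k3)", "open(d_office_kitchen)"]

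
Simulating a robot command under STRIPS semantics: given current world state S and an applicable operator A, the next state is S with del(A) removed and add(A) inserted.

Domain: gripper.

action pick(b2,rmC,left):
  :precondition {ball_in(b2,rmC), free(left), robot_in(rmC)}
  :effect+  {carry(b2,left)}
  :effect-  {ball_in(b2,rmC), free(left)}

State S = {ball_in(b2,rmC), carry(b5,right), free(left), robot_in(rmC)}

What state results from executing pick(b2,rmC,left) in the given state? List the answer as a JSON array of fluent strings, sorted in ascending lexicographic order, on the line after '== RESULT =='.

Progress:
  pre ⊆ S: {ball_in(b2,rmC), free(left), robot_in(rmC)} ⊆ S  — applicable
  S \ del = {carry(b5,right), robot_in(rmC)}
  ∪ add   = {carry(b2,left), carry(b5,right), robot_in(rmC)}

== RESULT ==
["carry(b2,left)", "carry(b5,right)", "robot_in(rmC)"]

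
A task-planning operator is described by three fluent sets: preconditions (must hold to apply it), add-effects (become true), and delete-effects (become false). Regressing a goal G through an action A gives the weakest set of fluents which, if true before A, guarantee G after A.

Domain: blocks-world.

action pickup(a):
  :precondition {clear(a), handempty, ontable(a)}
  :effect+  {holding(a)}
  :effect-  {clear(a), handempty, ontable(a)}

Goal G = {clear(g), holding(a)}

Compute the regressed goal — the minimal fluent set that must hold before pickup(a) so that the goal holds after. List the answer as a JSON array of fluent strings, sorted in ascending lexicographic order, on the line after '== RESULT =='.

Compute (G \ add) ∪ pre:
  G ∩ del = {}  (empty — regression defined)
  G \ add = {clear(g), holding(a)} \ {holding(a)} = {clear(g)}
  ∪ pre   = {clear(g)} ∪ {clear(a), handempty, ontable(a)}
          = {clear(a), clear(g), handempty, ontable(a)}

== RESULT ==
["clear(a)", "clear(g)", "handempty", "ontable(a)"]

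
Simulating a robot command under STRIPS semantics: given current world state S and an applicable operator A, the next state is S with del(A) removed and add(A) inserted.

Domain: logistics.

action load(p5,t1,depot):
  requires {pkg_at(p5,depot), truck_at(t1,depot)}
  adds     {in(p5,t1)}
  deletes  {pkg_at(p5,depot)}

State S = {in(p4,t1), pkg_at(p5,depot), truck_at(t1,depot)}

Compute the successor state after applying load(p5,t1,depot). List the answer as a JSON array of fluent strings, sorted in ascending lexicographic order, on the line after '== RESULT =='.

Compute (S \ del) ∪ add:
  pre ⊆ S: {pkg_at(p5,depot), truck_at(t1,depot)} ⊆ S  — applicable
  S \ del = {in(p4,t1), truck_at(t1,depot)}
  ∪ add   = {in(p4,t1), in(p5,t1), truck_at(t1,depot)}

== RESULT ==
["in(p4,t1)", "in(p5,t1)", "truck_at(t1,depot)"]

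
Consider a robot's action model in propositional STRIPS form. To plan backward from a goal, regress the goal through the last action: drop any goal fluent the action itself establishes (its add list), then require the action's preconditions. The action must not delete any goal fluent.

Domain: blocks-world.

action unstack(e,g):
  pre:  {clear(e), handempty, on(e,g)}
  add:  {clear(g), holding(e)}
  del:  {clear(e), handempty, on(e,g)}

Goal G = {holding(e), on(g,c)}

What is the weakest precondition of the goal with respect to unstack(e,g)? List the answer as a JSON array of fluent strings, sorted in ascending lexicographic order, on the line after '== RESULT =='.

Regress:
  G ∩ del = {}  (empty — regression defined)
  G \ add = {holding(e), on(g,c)} \ {clear(g), holding(e)} = {on(g,c)}
  ∪ pre   = {on(g,c)} ∪ {clear(e), handempty, on(e,g)}
          = {clear(e), handempty, on(e,g), on(g,c)}

== RESULT ==
["clear(e)", "handempty", "on(e,g)", "on(g,c)"]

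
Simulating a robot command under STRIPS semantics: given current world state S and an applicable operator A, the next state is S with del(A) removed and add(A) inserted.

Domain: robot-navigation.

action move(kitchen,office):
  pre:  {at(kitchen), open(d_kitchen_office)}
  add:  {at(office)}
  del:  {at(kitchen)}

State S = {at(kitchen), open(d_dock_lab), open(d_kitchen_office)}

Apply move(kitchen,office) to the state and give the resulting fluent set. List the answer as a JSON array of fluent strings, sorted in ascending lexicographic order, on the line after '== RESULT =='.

Progress:
  pre ⊆ S: {at(kitchen), open(d_kitchen_office)} ⊆ S  — applicable
  S \ del = {open(d_dock_lab), open(d_kitchen_office)}
  ∪ add   = {at(office), open(d_dock_lab), open(d_kitchen_office)}

== RESULT ==
["at(office)", "open(d_dock_lab)", "open(d_kitchen_office)"]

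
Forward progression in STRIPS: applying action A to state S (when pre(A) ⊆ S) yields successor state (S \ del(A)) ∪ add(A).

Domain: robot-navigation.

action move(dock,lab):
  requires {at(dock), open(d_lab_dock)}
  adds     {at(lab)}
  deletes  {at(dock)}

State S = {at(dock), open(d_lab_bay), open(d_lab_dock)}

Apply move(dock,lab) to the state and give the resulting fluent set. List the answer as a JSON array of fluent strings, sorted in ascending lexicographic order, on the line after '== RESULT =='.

Progress:
  pre ⊆ S: {at(dock), open(d_lab_dock)} ⊆ S  — applicable
  S \ del = {open(d_lab_bay), open(d_lab_dock)}
  ∪ add   = {at(lab), open(d_lab_bay), open(d_lab_dock)}

== RESULT ==
["at(lab)", "open(d_lab_bay)", "open(d_lab_dock)"]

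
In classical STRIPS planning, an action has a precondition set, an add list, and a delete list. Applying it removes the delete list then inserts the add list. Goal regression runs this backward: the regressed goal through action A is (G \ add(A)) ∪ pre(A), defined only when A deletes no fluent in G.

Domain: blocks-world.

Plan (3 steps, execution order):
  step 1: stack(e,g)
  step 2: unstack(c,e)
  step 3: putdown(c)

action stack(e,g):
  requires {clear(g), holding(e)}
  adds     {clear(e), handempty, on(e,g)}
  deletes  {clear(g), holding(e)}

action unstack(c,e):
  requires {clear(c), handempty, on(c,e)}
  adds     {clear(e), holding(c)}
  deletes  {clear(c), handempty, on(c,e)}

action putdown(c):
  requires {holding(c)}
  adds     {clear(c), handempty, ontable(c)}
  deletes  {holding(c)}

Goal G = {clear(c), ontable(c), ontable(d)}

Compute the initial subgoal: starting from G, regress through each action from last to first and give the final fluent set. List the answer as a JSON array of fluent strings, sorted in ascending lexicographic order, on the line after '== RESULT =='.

Regress step by step:
  through step 3 (putdown(c)): drop {clear(c), ontable(c)}, keep {ontable(d)}, require {holding(c)}
    → {holding(c), ontable(d)}
  through step 2 (unstack(c,e)): drop {holding(c)}, keep {ontable(d)}, require {clear(c), handempty, on(c,e)}
    → {clear(c), handempty, on(c,e), ontable(d)}
  through step 1 (stack(e,g)): drop {handempty}, keep {clear(c), on(c,e), ontable(d)}, require {clear(g), holding(e)}
    → {clear(c), clear(g), holding(e), on(c,e), ontable(d)}

== RESULT ==
["clear(c)", "clear(g)", "holding(e)", "on(c,e)", "ontable(d)"]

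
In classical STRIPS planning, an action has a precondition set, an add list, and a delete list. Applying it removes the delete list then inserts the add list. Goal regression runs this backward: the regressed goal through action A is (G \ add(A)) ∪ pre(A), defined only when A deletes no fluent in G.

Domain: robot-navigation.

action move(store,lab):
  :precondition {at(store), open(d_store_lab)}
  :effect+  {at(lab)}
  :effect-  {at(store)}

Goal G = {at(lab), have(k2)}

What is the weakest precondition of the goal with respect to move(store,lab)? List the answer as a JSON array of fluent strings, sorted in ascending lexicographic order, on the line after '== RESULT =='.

Regress:
  G ∩ del = {}  (empty — regression defined)
  G \ add = {at(lab), have(k2)} \ {at(lab)} = {have(k2)}
  ∪ pre   = {have(k2)} ∪ {at(store), open(d_store_lab)}
          = {at(store), have(k2), open(d_store_lab)}

== RESULT ==
["at(store)", "have(k2)", "open(d_store_lab)"]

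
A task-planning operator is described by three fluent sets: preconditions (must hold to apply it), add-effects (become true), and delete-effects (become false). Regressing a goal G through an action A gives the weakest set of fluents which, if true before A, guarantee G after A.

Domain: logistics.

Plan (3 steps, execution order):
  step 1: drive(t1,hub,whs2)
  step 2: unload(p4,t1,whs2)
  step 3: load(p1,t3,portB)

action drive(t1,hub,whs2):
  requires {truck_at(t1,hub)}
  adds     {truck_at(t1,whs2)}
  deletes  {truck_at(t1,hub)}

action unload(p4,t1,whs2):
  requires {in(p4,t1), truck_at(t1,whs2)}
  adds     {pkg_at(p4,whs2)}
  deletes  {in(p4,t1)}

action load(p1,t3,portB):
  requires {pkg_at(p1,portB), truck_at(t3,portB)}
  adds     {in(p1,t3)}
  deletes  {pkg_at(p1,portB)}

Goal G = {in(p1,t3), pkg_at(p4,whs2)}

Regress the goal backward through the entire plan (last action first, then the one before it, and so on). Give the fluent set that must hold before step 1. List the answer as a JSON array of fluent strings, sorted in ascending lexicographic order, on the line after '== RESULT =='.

Regress step by step:
  through step 3 (load(p1,t3,portB)): drop {in(p1,t3)}, keep {pkg_at(p4,whs2)}, require {pkg_at(p1,portB), truck_at(t3,portB)}
    → {pkg_at(p1,portB), pkg_at(p4,whs2), truck_at(t3,portB)}
  through step 2 (unload(p4,t1,whs2)): drop {pkg_at(p4,whs2)}, keep {pkg_at(p1,portB), truck_at(t3,portB)}, require {in(p4,t1), truck_at(t1,whs2)}
    → {in(p4,t1), pkg_at(p1,portB), truck_at(t1,whs2), truck_at(t3,portB)}
  through step 1 (drive(t1,hub,whs2)): drop {truck_at(t1,whs2)}, keep {in(p4,t1), pkg_at(p1,portB), truck_at(t3,portB)}, require {truck_at(t1,hub)}
    → {in(p4,t1), pkg_at(p1,portB), truck_at(t1,hub), truck_at(t3,portB)}

== RESULT ==
["in(p4,t1)", "pkg_at(p1,portB)", "truck_at(t1,hub)", "truck_at(t3,portB)"]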